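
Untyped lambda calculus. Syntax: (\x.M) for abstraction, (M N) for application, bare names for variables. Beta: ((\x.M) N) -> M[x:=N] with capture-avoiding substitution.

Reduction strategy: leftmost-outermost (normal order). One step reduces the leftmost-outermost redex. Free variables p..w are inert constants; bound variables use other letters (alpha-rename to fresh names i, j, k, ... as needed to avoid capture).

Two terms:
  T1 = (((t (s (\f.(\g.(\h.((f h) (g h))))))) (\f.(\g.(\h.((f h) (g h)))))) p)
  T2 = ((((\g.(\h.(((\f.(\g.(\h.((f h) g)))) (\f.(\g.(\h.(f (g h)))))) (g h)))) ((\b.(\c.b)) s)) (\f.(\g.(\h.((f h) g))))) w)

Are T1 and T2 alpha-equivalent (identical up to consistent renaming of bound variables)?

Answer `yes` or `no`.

Answer: no

Derivation:
Term 1: (((t (s (\f.(\g.(\h.((f h) (g h))))))) (\f.(\g.(\h.((f h) (g h)))))) p)
Term 2: ((((\g.(\h.(((\f.(\g.(\h.((f h) g)))) (\f.(\g.(\h.(f (g h)))))) (g h)))) ((\b.(\c.b)) s)) (\f.(\g.(\h.((f h) g))))) w)
Alpha-equivalence: compare structure up to binder renaming.
Result: False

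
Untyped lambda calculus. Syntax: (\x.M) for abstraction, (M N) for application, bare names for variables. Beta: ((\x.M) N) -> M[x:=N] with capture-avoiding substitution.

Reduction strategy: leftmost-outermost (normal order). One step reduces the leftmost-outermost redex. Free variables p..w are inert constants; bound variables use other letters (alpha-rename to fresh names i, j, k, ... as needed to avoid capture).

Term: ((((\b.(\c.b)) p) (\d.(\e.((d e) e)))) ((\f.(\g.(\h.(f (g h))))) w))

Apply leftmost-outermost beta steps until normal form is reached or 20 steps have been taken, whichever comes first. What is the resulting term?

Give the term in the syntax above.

Answer: (p (\g.(\h.(w (g h)))))

Derivation:
Step 0: ((((\b.(\c.b)) p) (\d.(\e.((d e) e)))) ((\f.(\g.(\h.(f (g h))))) w))
Step 1: (((\c.p) (\d.(\e.((d e) e)))) ((\f.(\g.(\h.(f (g h))))) w))
Step 2: (p ((\f.(\g.(\h.(f (g h))))) w))
Step 3: (p (\g.(\h.(w (g h)))))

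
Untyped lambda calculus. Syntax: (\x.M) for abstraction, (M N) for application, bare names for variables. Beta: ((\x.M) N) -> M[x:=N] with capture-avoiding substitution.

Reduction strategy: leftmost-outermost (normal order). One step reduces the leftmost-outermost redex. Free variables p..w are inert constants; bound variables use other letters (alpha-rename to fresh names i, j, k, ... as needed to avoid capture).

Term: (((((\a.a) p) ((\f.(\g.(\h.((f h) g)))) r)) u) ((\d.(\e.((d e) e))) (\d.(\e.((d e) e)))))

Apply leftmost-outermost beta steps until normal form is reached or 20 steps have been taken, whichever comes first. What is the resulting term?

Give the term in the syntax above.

Answer: (((p (\g.(\h.((r h) g)))) u) (\e.((e e) e)))

Derivation:
Step 0: (((((\a.a) p) ((\f.(\g.(\h.((f h) g)))) r)) u) ((\d.(\e.((d e) e))) (\d.(\e.((d e) e)))))
Step 1: (((p ((\f.(\g.(\h.((f h) g)))) r)) u) ((\d.(\e.((d e) e))) (\d.(\e.((d e) e)))))
Step 2: (((p (\g.(\h.((r h) g)))) u) ((\d.(\e.((d e) e))) (\d.(\e.((d e) e)))))
Step 3: (((p (\g.(\h.((r h) g)))) u) (\e.(((\d.(\e.((d e) e))) e) e)))
Step 4: (((p (\g.(\h.((r h) g)))) u) (\e.((\i.((e i) i)) e)))
Step 5: (((p (\g.(\h.((r h) g)))) u) (\e.((e e) e)))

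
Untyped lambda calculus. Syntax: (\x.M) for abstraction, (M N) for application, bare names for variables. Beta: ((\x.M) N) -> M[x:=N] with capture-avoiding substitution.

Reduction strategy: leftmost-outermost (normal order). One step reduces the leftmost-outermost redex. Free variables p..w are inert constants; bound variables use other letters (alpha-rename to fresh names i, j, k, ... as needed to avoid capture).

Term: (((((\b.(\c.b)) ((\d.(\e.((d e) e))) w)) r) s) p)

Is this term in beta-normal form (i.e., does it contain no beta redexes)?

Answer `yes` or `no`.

Answer: no

Derivation:
Term: (((((\b.(\c.b)) ((\d.(\e.((d e) e))) w)) r) s) p)
Found 2 beta redex(es).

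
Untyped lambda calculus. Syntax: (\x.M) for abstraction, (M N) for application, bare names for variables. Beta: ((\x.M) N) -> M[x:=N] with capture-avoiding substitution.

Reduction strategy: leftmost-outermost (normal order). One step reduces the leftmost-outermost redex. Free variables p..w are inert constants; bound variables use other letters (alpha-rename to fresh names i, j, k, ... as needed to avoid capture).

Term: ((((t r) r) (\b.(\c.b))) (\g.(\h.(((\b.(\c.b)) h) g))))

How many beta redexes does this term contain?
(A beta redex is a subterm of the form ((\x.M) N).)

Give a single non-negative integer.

Answer: 1

Derivation:
Term: ((((t r) r) (\b.(\c.b))) (\g.(\h.(((\b.(\c.b)) h) g))))
  Redex: ((\b.(\c.b)) h)
Total redexes: 1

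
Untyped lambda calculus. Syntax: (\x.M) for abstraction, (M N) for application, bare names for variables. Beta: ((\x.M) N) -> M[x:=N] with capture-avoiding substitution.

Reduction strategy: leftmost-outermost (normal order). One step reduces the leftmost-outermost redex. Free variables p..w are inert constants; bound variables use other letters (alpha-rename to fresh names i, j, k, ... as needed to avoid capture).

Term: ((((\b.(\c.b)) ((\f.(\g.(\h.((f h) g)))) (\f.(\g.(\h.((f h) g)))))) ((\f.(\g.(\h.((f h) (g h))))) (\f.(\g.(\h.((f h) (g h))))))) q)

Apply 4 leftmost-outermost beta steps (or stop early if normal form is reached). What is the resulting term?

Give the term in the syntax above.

Step 0: ((((\b.(\c.b)) ((\f.(\g.(\h.((f h) g)))) (\f.(\g.(\h.((f h) g)))))) ((\f.(\g.(\h.((f h) (g h))))) (\f.(\g.(\h.((f h) (g h))))))) q)
Step 1: (((\c.((\f.(\g.(\h.((f h) g)))) (\f.(\g.(\h.((f h) g)))))) ((\f.(\g.(\h.((f h) (g h))))) (\f.(\g.(\h.((f h) (g h))))))) q)
Step 2: (((\f.(\g.(\h.((f h) g)))) (\f.(\g.(\h.((f h) g))))) q)
Step 3: ((\g.(\h.(((\f.(\g.(\h.((f h) g)))) h) g))) q)
Step 4: (\h.(((\f.(\g.(\h.((f h) g)))) h) q))

Answer: (\h.(((\f.(\g.(\h.((f h) g)))) h) q))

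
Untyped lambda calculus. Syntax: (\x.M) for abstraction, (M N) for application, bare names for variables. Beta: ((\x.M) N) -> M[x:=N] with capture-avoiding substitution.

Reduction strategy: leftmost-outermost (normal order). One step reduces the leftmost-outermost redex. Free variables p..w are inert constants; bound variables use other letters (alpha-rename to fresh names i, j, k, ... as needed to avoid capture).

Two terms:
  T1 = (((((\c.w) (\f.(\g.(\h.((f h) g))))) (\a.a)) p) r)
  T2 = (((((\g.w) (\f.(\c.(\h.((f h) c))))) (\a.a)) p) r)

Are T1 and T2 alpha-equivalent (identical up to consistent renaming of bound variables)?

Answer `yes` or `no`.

Answer: yes

Derivation:
Term 1: (((((\c.w) (\f.(\g.(\h.((f h) g))))) (\a.a)) p) r)
Term 2: (((((\g.w) (\f.(\c.(\h.((f h) c))))) (\a.a)) p) r)
Alpha-equivalence: compare structure up to binder renaming.
Result: True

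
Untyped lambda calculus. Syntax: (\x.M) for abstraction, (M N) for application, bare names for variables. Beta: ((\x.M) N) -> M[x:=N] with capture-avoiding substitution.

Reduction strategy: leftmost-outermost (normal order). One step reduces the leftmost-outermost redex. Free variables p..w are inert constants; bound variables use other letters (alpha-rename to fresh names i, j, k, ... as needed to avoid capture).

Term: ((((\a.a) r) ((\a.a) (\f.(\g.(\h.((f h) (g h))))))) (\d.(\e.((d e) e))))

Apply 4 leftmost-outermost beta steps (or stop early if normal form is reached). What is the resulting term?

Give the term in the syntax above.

Answer: ((r (\f.(\g.(\h.((f h) (g h)))))) (\d.(\e.((d e) e))))

Derivation:
Step 0: ((((\a.a) r) ((\a.a) (\f.(\g.(\h.((f h) (g h))))))) (\d.(\e.((d e) e))))
Step 1: ((r ((\a.a) (\f.(\g.(\h.((f h) (g h))))))) (\d.(\e.((d e) e))))
Step 2: ((r (\f.(\g.(\h.((f h) (g h)))))) (\d.(\e.((d e) e))))
Step 3: (normal form reached)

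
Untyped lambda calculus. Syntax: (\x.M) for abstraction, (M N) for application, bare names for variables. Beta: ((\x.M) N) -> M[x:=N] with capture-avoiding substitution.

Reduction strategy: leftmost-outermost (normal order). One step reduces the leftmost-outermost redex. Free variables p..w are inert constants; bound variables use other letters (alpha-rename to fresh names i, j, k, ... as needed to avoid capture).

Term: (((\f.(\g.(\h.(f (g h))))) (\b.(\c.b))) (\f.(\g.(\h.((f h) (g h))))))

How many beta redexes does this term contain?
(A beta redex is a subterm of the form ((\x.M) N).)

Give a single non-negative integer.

Term: (((\f.(\g.(\h.(f (g h))))) (\b.(\c.b))) (\f.(\g.(\h.((f h) (g h))))))
  Redex: ((\f.(\g.(\h.(f (g h))))) (\b.(\c.b)))
Total redexes: 1

Answer: 1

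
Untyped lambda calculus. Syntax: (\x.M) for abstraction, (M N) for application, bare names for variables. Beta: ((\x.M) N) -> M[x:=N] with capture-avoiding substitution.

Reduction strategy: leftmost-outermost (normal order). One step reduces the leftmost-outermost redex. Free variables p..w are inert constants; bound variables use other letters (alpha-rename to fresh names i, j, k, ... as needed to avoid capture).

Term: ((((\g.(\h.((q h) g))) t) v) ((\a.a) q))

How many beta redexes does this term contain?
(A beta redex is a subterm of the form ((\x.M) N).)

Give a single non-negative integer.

Term: ((((\g.(\h.((q h) g))) t) v) ((\a.a) q))
  Redex: ((\g.(\h.((q h) g))) t)
  Redex: ((\a.a) q)
Total redexes: 2

Answer: 2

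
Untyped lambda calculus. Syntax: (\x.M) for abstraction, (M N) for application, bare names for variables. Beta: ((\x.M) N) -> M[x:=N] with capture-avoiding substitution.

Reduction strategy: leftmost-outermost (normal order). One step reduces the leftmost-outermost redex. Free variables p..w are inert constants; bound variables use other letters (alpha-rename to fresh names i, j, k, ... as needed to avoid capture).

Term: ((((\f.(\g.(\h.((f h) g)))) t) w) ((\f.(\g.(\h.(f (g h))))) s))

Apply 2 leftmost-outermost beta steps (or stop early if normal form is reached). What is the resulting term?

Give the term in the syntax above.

Answer: ((\h.((t h) w)) ((\f.(\g.(\h.(f (g h))))) s))

Derivation:
Step 0: ((((\f.(\g.(\h.((f h) g)))) t) w) ((\f.(\g.(\h.(f (g h))))) s))
Step 1: (((\g.(\h.((t h) g))) w) ((\f.(\g.(\h.(f (g h))))) s))
Step 2: ((\h.((t h) w)) ((\f.(\g.(\h.(f (g h))))) s))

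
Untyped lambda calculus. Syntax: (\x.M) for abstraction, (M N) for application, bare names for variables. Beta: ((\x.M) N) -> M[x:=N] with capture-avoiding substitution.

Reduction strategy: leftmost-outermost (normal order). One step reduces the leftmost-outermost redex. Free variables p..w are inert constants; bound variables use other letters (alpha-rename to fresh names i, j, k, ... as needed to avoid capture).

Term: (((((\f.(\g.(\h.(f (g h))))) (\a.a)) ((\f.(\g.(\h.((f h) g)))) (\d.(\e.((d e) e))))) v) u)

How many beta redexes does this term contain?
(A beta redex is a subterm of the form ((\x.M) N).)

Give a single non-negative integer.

Term: (((((\f.(\g.(\h.(f (g h))))) (\a.a)) ((\f.(\g.(\h.((f h) g)))) (\d.(\e.((d e) e))))) v) u)
  Redex: ((\f.(\g.(\h.(f (g h))))) (\a.a))
  Redex: ((\f.(\g.(\h.((f h) g)))) (\d.(\e.((d e) e))))
Total redexes: 2

Answer: 2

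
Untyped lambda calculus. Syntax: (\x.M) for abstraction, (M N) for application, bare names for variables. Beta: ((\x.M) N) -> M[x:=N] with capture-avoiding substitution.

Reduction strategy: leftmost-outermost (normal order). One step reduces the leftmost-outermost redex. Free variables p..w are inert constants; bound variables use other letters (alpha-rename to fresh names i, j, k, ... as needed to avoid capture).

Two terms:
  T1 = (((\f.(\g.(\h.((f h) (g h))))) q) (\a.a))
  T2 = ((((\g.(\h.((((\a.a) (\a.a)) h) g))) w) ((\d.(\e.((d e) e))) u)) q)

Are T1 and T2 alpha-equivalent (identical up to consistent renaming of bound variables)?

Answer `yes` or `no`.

Term 1: (((\f.(\g.(\h.((f h) (g h))))) q) (\a.a))
Term 2: ((((\g.(\h.((((\a.a) (\a.a)) h) g))) w) ((\d.(\e.((d e) e))) u)) q)
Alpha-equivalence: compare structure up to binder renaming.
Result: False

Answer: no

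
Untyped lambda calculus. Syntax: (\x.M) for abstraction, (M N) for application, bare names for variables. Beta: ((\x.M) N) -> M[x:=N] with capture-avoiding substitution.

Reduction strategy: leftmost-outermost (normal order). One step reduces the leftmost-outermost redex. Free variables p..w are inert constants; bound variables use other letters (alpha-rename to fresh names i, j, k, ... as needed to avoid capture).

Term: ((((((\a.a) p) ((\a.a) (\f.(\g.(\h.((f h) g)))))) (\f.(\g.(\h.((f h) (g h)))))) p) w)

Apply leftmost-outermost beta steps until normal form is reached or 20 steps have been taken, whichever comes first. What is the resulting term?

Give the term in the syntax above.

Step 0: ((((((\a.a) p) ((\a.a) (\f.(\g.(\h.((f h) g)))))) (\f.(\g.(\h.((f h) (g h)))))) p) w)
Step 1: ((((p ((\a.a) (\f.(\g.(\h.((f h) g)))))) (\f.(\g.(\h.((f h) (g h)))))) p) w)
Step 2: ((((p (\f.(\g.(\h.((f h) g))))) (\f.(\g.(\h.((f h) (g h)))))) p) w)

Answer: ((((p (\f.(\g.(\h.((f h) g))))) (\f.(\g.(\h.((f h) (g h)))))) p) w)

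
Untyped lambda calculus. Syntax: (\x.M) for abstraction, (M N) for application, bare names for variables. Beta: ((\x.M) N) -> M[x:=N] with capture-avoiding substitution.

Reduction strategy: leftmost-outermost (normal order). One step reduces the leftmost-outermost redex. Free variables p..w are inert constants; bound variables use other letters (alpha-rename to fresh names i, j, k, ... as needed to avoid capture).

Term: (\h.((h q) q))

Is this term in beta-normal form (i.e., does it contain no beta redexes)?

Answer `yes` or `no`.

Term: (\h.((h q) q))
No beta redexes found.

Answer: yes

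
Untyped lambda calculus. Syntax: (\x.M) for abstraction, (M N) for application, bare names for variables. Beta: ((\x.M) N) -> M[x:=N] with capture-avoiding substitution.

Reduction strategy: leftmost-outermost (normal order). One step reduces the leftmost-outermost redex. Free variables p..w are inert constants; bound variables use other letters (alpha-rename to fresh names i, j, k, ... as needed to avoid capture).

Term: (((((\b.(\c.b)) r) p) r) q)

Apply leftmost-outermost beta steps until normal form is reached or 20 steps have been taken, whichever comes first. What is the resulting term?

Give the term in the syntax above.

Step 0: (((((\b.(\c.b)) r) p) r) q)
Step 1: ((((\c.r) p) r) q)
Step 2: ((r r) q)

Answer: ((r r) q)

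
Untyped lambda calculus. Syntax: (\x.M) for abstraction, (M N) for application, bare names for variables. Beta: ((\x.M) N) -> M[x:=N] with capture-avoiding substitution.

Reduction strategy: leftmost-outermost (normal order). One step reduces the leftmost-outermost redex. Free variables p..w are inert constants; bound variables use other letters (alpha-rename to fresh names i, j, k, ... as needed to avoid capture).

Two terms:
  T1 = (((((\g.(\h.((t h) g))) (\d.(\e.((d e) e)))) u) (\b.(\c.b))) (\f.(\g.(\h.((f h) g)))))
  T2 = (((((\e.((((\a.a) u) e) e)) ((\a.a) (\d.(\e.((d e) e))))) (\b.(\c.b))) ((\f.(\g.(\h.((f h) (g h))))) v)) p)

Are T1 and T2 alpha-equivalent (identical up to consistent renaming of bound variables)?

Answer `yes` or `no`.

Answer: no

Derivation:
Term 1: (((((\g.(\h.((t h) g))) (\d.(\e.((d e) e)))) u) (\b.(\c.b))) (\f.(\g.(\h.((f h) g)))))
Term 2: (((((\e.((((\a.a) u) e) e)) ((\a.a) (\d.(\e.((d e) e))))) (\b.(\c.b))) ((\f.(\g.(\h.((f h) (g h))))) v)) p)
Alpha-equivalence: compare structure up to binder renaming.
Result: False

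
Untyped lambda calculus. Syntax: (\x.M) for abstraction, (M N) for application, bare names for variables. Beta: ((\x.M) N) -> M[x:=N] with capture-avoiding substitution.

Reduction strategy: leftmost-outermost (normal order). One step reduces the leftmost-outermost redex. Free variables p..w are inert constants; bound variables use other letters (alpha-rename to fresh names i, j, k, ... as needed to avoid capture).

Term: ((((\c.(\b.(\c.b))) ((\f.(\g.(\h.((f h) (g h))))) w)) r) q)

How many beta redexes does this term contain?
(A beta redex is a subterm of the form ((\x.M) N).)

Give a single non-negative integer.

Answer: 2

Derivation:
Term: ((((\c.(\b.(\c.b))) ((\f.(\g.(\h.((f h) (g h))))) w)) r) q)
  Redex: ((\c.(\b.(\c.b))) ((\f.(\g.(\h.((f h) (g h))))) w))
  Redex: ((\f.(\g.(\h.((f h) (g h))))) w)
Total redexes: 2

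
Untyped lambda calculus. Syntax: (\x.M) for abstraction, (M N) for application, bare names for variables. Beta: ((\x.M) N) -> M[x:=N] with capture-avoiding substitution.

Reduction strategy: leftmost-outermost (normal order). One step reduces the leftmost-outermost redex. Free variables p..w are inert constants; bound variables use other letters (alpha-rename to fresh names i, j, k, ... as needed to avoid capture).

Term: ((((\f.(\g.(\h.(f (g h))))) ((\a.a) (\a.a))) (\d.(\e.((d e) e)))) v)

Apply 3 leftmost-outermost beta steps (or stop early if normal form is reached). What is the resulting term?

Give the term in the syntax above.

Step 0: ((((\f.(\g.(\h.(f (g h))))) ((\a.a) (\a.a))) (\d.(\e.((d e) e)))) v)
Step 1: (((\g.(\h.(((\a.a) (\a.a)) (g h)))) (\d.(\e.((d e) e)))) v)
Step 2: ((\h.(((\a.a) (\a.a)) ((\d.(\e.((d e) e))) h))) v)
Step 3: (((\a.a) (\a.a)) ((\d.(\e.((d e) e))) v))

Answer: (((\a.a) (\a.a)) ((\d.(\e.((d e) e))) v))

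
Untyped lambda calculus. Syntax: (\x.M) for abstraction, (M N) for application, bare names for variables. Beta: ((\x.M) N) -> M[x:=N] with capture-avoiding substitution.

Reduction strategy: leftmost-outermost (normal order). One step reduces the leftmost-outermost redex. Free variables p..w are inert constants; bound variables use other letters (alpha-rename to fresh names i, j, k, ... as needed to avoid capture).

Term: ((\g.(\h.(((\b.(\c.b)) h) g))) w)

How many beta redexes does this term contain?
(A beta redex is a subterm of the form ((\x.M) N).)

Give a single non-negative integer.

Answer: 2

Derivation:
Term: ((\g.(\h.(((\b.(\c.b)) h) g))) w)
  Redex: ((\g.(\h.(((\b.(\c.b)) h) g))) w)
  Redex: ((\b.(\c.b)) h)
Total redexes: 2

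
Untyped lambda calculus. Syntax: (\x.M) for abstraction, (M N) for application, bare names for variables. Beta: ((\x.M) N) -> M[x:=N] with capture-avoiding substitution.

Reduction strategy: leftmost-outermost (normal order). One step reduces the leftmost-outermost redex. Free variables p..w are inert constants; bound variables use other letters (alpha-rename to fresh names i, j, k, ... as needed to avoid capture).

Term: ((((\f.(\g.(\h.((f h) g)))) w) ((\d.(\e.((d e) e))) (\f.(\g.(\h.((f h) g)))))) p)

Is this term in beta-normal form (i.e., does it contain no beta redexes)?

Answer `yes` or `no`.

Term: ((((\f.(\g.(\h.((f h) g)))) w) ((\d.(\e.((d e) e))) (\f.(\g.(\h.((f h) g)))))) p)
Found 2 beta redex(es).

Answer: no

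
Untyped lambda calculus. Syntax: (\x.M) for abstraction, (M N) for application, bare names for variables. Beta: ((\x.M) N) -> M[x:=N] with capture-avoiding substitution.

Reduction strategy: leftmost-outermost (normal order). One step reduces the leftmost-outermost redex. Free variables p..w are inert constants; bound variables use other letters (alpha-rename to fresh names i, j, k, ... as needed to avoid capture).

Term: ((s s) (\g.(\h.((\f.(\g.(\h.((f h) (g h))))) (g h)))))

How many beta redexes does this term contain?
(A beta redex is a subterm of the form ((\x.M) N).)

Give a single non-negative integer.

Answer: 1

Derivation:
Term: ((s s) (\g.(\h.((\f.(\g.(\h.((f h) (g h))))) (g h)))))
  Redex: ((\f.(\g.(\h.((f h) (g h))))) (g h))
Total redexes: 1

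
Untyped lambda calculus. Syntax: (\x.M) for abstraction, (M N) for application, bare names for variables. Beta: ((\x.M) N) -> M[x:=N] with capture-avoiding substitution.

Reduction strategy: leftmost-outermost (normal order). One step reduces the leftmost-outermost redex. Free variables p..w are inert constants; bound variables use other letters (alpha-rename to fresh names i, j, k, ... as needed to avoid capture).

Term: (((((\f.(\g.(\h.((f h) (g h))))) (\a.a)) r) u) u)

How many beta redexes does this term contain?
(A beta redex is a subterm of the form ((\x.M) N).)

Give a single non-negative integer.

Answer: 1

Derivation:
Term: (((((\f.(\g.(\h.((f h) (g h))))) (\a.a)) r) u) u)
  Redex: ((\f.(\g.(\h.((f h) (g h))))) (\a.a))
Total redexes: 1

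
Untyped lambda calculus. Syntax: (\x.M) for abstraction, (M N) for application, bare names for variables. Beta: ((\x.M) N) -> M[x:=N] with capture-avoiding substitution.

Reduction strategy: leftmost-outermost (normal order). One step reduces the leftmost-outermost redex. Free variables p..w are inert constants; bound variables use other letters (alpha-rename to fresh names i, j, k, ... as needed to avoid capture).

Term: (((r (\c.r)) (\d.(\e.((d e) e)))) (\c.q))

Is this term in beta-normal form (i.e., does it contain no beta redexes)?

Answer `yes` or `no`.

Term: (((r (\c.r)) (\d.(\e.((d e) e)))) (\c.q))
No beta redexes found.

Answer: yes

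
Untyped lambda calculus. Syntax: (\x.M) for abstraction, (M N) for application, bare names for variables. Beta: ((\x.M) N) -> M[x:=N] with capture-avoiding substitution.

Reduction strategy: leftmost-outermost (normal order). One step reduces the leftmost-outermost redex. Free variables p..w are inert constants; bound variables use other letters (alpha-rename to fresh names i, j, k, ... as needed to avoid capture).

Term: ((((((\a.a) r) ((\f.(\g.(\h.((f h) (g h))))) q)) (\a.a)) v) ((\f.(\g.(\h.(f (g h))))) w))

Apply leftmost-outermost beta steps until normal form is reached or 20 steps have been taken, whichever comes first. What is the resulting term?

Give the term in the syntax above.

Answer: ((((r (\g.(\h.((q h) (g h))))) (\a.a)) v) (\g.(\h.(w (g h)))))

Derivation:
Step 0: ((((((\a.a) r) ((\f.(\g.(\h.((f h) (g h))))) q)) (\a.a)) v) ((\f.(\g.(\h.(f (g h))))) w))
Step 1: ((((r ((\f.(\g.(\h.((f h) (g h))))) q)) (\a.a)) v) ((\f.(\g.(\h.(f (g h))))) w))
Step 2: ((((r (\g.(\h.((q h) (g h))))) (\a.a)) v) ((\f.(\g.(\h.(f (g h))))) w))
Step 3: ((((r (\g.(\h.((q h) (g h))))) (\a.a)) v) (\g.(\h.(w (g h)))))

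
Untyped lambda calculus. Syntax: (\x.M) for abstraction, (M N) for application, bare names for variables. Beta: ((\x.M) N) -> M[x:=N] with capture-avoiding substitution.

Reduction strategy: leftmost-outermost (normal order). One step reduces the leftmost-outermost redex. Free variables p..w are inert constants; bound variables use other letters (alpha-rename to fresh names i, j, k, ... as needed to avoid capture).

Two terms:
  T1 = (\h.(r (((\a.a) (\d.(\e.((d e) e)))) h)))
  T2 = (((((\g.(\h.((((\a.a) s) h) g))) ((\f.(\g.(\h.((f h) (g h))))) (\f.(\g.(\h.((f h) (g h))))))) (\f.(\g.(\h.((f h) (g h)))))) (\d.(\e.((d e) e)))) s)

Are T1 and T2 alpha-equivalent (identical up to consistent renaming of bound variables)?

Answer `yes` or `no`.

Answer: no

Derivation:
Term 1: (\h.(r (((\a.a) (\d.(\e.((d e) e)))) h)))
Term 2: (((((\g.(\h.((((\a.a) s) h) g))) ((\f.(\g.(\h.((f h) (g h))))) (\f.(\g.(\h.((f h) (g h))))))) (\f.(\g.(\h.((f h) (g h)))))) (\d.(\e.((d e) e)))) s)
Alpha-equivalence: compare structure up to binder renaming.
Result: False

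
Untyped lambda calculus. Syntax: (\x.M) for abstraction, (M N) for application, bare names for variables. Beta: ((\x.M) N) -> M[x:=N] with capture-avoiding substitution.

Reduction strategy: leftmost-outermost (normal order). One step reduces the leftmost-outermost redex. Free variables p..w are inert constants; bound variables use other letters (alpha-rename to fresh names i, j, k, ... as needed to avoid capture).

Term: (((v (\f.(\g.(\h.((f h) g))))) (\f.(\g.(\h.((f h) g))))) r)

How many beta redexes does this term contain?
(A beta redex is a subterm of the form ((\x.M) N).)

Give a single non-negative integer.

Term: (((v (\f.(\g.(\h.((f h) g))))) (\f.(\g.(\h.((f h) g))))) r)
  (no redexes)
Total redexes: 0

Answer: 0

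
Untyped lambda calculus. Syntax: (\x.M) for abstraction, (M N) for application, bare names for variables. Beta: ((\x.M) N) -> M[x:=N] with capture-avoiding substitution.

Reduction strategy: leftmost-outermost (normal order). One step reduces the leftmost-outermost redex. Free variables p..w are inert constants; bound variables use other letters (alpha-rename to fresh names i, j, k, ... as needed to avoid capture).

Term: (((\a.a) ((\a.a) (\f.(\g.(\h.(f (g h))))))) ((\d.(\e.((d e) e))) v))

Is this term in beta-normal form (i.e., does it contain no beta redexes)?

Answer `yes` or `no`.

Term: (((\a.a) ((\a.a) (\f.(\g.(\h.(f (g h))))))) ((\d.(\e.((d e) e))) v))
Found 3 beta redex(es).

Answer: no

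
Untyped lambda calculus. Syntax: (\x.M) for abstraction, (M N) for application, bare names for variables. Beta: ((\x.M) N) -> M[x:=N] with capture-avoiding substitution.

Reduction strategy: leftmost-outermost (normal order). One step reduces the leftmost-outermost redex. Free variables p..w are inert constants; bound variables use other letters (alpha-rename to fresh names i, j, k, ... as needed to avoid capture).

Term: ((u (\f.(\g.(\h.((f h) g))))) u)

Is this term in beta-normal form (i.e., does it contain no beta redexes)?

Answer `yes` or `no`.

Answer: yes

Derivation:
Term: ((u (\f.(\g.(\h.((f h) g))))) u)
No beta redexes found.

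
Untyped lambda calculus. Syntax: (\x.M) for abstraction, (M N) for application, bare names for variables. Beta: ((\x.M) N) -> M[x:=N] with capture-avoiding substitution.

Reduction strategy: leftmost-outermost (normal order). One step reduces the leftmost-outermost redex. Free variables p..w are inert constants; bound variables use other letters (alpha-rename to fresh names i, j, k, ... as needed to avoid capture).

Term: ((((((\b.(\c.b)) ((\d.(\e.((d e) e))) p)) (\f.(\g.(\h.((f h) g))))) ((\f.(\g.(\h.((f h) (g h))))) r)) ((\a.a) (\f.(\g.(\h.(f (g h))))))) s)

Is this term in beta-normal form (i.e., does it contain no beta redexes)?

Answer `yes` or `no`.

Term: ((((((\b.(\c.b)) ((\d.(\e.((d e) e))) p)) (\f.(\g.(\h.((f h) g))))) ((\f.(\g.(\h.((f h) (g h))))) r)) ((\a.a) (\f.(\g.(\h.(f (g h))))))) s)
Found 4 beta redex(es).

Answer: no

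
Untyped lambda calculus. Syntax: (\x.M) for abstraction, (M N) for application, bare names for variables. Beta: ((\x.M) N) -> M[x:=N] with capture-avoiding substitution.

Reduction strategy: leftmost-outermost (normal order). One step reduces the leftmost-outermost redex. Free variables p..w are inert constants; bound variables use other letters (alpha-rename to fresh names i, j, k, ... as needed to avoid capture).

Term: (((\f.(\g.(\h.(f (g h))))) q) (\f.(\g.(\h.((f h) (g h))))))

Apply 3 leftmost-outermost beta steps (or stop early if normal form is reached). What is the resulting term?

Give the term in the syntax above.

Answer: (\h.(q (\g.(\i.((h i) (g i))))))

Derivation:
Step 0: (((\f.(\g.(\h.(f (g h))))) q) (\f.(\g.(\h.((f h) (g h))))))
Step 1: ((\g.(\h.(q (g h)))) (\f.(\g.(\h.((f h) (g h))))))
Step 2: (\h.(q ((\f.(\g.(\h.((f h) (g h))))) h)))
Step 3: (\h.(q (\g.(\i.((h i) (g i))))))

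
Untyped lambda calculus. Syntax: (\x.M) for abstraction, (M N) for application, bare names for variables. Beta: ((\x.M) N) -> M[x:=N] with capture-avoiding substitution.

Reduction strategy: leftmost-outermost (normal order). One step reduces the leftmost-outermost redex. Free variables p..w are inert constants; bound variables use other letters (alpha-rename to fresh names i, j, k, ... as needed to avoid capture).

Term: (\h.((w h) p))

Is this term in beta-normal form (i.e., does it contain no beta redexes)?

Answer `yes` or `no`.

Term: (\h.((w h) p))
No beta redexes found.

Answer: yes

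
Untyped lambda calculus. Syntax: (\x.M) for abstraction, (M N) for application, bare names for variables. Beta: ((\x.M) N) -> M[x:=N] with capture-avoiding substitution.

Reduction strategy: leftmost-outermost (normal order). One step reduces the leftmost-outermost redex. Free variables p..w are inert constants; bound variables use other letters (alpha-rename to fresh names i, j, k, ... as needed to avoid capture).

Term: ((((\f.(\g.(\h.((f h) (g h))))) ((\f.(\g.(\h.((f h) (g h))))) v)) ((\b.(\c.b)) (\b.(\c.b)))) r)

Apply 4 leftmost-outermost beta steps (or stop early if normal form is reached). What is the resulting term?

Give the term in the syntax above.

Answer: (((\g.(\h.((v h) (g h)))) r) (((\b.(\c.b)) (\b.(\c.b))) r))

Derivation:
Step 0: ((((\f.(\g.(\h.((f h) (g h))))) ((\f.(\g.(\h.((f h) (g h))))) v)) ((\b.(\c.b)) (\b.(\c.b)))) r)
Step 1: (((\g.(\h.((((\f.(\g.(\h.((f h) (g h))))) v) h) (g h)))) ((\b.(\c.b)) (\b.(\c.b)))) r)
Step 2: ((\h.((((\f.(\g.(\h.((f h) (g h))))) v) h) (((\b.(\c.b)) (\b.(\c.b))) h))) r)
Step 3: ((((\f.(\g.(\h.((f h) (g h))))) v) r) (((\b.(\c.b)) (\b.(\c.b))) r))
Step 4: (((\g.(\h.((v h) (g h)))) r) (((\b.(\c.b)) (\b.(\c.b))) r))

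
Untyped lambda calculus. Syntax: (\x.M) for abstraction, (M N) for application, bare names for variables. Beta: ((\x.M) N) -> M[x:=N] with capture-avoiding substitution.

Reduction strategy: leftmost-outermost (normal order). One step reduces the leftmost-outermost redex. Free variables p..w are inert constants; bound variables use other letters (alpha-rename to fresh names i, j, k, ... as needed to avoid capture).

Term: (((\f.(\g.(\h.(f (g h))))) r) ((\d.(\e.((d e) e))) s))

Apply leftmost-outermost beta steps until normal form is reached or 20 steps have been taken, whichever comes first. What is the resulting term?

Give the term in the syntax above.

Step 0: (((\f.(\g.(\h.(f (g h))))) r) ((\d.(\e.((d e) e))) s))
Step 1: ((\g.(\h.(r (g h)))) ((\d.(\e.((d e) e))) s))
Step 2: (\h.(r (((\d.(\e.((d e) e))) s) h)))
Step 3: (\h.(r ((\e.((s e) e)) h)))
Step 4: (\h.(r ((s h) h)))

Answer: (\h.(r ((s h) h)))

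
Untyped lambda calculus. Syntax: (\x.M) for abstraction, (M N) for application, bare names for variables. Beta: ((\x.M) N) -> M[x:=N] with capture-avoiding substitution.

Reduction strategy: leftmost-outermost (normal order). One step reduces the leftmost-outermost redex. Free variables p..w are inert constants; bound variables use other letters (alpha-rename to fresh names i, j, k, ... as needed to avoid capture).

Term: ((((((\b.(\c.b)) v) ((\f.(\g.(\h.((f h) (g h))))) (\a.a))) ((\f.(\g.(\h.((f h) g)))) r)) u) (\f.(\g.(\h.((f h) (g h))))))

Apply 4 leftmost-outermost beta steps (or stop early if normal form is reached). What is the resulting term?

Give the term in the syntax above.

Step 0: ((((((\b.(\c.b)) v) ((\f.(\g.(\h.((f h) (g h))))) (\a.a))) ((\f.(\g.(\h.((f h) g)))) r)) u) (\f.(\g.(\h.((f h) (g h))))))
Step 1: (((((\c.v) ((\f.(\g.(\h.((f h) (g h))))) (\a.a))) ((\f.(\g.(\h.((f h) g)))) r)) u) (\f.(\g.(\h.((f h) (g h))))))
Step 2: (((v ((\f.(\g.(\h.((f h) g)))) r)) u) (\f.(\g.(\h.((f h) (g h))))))
Step 3: (((v (\g.(\h.((r h) g)))) u) (\f.(\g.(\h.((f h) (g h))))))
Step 4: (normal form reached)

Answer: (((v (\g.(\h.((r h) g)))) u) (\f.(\g.(\h.((f h) (g h))))))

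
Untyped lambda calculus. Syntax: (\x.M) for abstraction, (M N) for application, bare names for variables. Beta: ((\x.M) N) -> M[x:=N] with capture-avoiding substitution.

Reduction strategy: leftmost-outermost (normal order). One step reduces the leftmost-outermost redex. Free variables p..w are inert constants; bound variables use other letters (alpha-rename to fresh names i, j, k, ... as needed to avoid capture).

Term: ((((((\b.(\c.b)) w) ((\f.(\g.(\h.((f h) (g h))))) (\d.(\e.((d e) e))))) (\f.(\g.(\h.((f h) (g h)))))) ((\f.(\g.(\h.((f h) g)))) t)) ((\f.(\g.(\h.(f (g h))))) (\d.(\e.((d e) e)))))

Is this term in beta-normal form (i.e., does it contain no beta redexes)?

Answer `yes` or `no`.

Answer: no

Derivation:
Term: ((((((\b.(\c.b)) w) ((\f.(\g.(\h.((f h) (g h))))) (\d.(\e.((d e) e))))) (\f.(\g.(\h.((f h) (g h)))))) ((\f.(\g.(\h.((f h) g)))) t)) ((\f.(\g.(\h.(f (g h))))) (\d.(\e.((d e) e)))))
Found 4 beta redex(es).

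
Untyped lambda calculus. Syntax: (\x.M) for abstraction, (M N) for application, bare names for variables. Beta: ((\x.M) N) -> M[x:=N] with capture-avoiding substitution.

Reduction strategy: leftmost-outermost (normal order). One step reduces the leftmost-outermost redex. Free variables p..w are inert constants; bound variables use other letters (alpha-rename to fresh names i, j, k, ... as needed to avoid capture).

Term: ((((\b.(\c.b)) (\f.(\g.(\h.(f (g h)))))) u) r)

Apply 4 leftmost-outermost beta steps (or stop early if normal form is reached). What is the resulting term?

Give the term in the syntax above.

Answer: (\g.(\h.(r (g h))))

Derivation:
Step 0: ((((\b.(\c.b)) (\f.(\g.(\h.(f (g h)))))) u) r)
Step 1: (((\c.(\f.(\g.(\h.(f (g h)))))) u) r)
Step 2: ((\f.(\g.(\h.(f (g h))))) r)
Step 3: (\g.(\h.(r (g h))))
Step 4: (normal form reached)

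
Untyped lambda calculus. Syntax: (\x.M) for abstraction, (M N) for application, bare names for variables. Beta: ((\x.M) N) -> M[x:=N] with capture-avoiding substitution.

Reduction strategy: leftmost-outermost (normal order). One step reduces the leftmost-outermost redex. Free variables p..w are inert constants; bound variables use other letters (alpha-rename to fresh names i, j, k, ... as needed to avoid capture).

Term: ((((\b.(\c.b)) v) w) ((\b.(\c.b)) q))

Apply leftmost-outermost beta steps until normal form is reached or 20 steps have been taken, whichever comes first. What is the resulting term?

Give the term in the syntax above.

Step 0: ((((\b.(\c.b)) v) w) ((\b.(\c.b)) q))
Step 1: (((\c.v) w) ((\b.(\c.b)) q))
Step 2: (v ((\b.(\c.b)) q))
Step 3: (v (\c.q))

Answer: (v (\c.q))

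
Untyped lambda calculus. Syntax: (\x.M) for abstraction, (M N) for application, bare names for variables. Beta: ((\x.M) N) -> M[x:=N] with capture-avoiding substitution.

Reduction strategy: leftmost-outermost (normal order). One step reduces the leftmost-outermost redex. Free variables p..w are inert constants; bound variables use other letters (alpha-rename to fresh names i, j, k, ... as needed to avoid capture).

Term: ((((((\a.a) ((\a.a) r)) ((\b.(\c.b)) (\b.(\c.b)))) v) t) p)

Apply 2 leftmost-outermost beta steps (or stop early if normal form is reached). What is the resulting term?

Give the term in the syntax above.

Answer: ((((r ((\b.(\c.b)) (\b.(\c.b)))) v) t) p)

Derivation:
Step 0: ((((((\a.a) ((\a.a) r)) ((\b.(\c.b)) (\b.(\c.b)))) v) t) p)
Step 1: ((((((\a.a) r) ((\b.(\c.b)) (\b.(\c.b)))) v) t) p)
Step 2: ((((r ((\b.(\c.b)) (\b.(\c.b)))) v) t) p)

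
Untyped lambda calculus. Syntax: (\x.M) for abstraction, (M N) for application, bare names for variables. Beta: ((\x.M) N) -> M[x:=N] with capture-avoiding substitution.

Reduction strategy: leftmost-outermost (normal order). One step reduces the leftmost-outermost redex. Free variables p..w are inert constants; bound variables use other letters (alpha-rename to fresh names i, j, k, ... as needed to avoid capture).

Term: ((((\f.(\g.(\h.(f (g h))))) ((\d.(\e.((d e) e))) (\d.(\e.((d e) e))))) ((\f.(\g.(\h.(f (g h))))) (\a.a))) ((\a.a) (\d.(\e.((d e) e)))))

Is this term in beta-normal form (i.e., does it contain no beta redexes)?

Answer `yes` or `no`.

Term: ((((\f.(\g.(\h.(f (g h))))) ((\d.(\e.((d e) e))) (\d.(\e.((d e) e))))) ((\f.(\g.(\h.(f (g h))))) (\a.a))) ((\a.a) (\d.(\e.((d e) e)))))
Found 4 beta redex(es).

Answer: no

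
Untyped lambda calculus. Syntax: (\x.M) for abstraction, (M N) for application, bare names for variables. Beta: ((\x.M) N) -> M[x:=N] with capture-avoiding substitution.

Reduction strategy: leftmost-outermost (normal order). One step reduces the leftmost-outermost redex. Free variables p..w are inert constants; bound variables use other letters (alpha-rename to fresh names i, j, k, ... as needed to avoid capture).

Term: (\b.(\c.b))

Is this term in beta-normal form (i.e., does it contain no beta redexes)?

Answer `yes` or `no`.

Answer: yes

Derivation:
Term: (\b.(\c.b))
No beta redexes found.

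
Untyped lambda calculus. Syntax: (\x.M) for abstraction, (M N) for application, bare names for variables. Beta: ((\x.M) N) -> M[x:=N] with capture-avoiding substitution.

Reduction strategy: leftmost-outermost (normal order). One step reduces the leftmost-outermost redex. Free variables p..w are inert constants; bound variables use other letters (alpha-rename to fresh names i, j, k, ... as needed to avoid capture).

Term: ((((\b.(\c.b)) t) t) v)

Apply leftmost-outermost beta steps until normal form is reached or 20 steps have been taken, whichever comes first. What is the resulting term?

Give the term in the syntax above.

Step 0: ((((\b.(\c.b)) t) t) v)
Step 1: (((\c.t) t) v)
Step 2: (t v)

Answer: (t v)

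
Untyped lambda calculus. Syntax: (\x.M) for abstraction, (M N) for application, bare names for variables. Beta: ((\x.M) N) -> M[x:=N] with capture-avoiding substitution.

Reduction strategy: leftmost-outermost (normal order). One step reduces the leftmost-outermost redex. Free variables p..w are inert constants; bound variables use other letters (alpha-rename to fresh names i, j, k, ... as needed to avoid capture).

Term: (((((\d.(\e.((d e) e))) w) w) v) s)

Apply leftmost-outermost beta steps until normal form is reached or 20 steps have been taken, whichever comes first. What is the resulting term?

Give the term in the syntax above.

Step 0: (((((\d.(\e.((d e) e))) w) w) v) s)
Step 1: ((((\e.((w e) e)) w) v) s)
Step 2: ((((w w) w) v) s)

Answer: ((((w w) w) v) s)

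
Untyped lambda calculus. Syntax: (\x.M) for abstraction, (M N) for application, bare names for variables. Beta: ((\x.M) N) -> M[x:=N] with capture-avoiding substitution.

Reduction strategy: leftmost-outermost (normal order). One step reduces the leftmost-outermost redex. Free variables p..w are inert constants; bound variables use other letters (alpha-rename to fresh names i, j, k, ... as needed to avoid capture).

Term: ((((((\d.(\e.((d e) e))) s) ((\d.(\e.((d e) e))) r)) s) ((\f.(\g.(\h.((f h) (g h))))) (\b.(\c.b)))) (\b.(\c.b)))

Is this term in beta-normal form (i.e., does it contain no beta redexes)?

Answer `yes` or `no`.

Answer: no

Derivation:
Term: ((((((\d.(\e.((d e) e))) s) ((\d.(\e.((d e) e))) r)) s) ((\f.(\g.(\h.((f h) (g h))))) (\b.(\c.b)))) (\b.(\c.b)))
Found 3 beta redex(es).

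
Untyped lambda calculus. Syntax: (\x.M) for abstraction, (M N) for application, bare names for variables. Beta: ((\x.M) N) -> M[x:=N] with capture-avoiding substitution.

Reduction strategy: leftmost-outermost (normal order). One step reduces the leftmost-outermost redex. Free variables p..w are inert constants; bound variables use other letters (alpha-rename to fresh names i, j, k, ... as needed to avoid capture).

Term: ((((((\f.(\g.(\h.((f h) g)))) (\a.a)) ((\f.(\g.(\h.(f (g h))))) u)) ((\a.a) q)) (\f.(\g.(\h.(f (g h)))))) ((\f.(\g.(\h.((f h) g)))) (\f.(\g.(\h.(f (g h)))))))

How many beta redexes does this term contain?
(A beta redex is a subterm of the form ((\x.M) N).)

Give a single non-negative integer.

Answer: 4

Derivation:
Term: ((((((\f.(\g.(\h.((f h) g)))) (\a.a)) ((\f.(\g.(\h.(f (g h))))) u)) ((\a.a) q)) (\f.(\g.(\h.(f (g h)))))) ((\f.(\g.(\h.((f h) g)))) (\f.(\g.(\h.(f (g h)))))))
  Redex: ((\f.(\g.(\h.((f h) g)))) (\a.a))
  Redex: ((\f.(\g.(\h.(f (g h))))) u)
  Redex: ((\a.a) q)
  Redex: ((\f.(\g.(\h.((f h) g)))) (\f.(\g.(\h.(f (g h))))))
Total redexes: 4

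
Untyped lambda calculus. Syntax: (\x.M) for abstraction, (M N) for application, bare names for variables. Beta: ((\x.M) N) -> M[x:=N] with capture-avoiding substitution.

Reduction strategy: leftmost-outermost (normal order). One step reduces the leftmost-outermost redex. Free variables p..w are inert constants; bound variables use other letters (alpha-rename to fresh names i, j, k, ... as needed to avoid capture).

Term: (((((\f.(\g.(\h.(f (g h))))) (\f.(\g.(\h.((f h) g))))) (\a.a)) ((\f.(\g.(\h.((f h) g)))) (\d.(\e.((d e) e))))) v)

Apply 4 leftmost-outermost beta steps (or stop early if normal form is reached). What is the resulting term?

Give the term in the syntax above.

Answer: ((\g.(\h.((((\a.a) ((\f.(\g.(\h.((f h) g)))) (\d.(\e.((d e) e))))) h) g))) v)

Derivation:
Step 0: (((((\f.(\g.(\h.(f (g h))))) (\f.(\g.(\h.((f h) g))))) (\a.a)) ((\f.(\g.(\h.((f h) g)))) (\d.(\e.((d e) e))))) v)
Step 1: ((((\g.(\h.((\f.(\g.(\h.((f h) g)))) (g h)))) (\a.a)) ((\f.(\g.(\h.((f h) g)))) (\d.(\e.((d e) e))))) v)
Step 2: (((\h.((\f.(\g.(\h.((f h) g)))) ((\a.a) h))) ((\f.(\g.(\h.((f h) g)))) (\d.(\e.((d e) e))))) v)
Step 3: (((\f.(\g.(\h.((f h) g)))) ((\a.a) ((\f.(\g.(\h.((f h) g)))) (\d.(\e.((d e) e)))))) v)
Step 4: ((\g.(\h.((((\a.a) ((\f.(\g.(\h.((f h) g)))) (\d.(\e.((d e) e))))) h) g))) v)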